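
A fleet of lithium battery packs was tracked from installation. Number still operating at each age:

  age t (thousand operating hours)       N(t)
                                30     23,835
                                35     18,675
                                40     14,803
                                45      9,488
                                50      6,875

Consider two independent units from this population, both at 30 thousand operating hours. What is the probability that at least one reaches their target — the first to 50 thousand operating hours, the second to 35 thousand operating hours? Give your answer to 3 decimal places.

0.846

p₁ = N(50)/N(30) = 6,875/23,835 = 0.288441; p₂ = N(35)/N(30) = 18,675/23,835 = 0.783512.
P(at least one) = 1 − (1−p₁)(1−p₂) = 1 − 0.711559 × 0.216488 = 0.845956.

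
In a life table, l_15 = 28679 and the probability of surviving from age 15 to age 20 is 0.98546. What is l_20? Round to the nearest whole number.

l_20 = l_15 × p = 28679 × 0.98546 = 28262.

28262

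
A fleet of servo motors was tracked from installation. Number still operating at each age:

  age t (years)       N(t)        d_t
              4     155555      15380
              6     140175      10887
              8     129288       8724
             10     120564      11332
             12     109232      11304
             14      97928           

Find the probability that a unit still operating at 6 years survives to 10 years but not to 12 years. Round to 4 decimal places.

0.0808

This is the probability of reaching 10 but not 12, conditional on being operational at 6: (N(10) − N(12)) / N(6).
= (120564 − 109232) / 140175 = 11332 / 140175 = 0.080842.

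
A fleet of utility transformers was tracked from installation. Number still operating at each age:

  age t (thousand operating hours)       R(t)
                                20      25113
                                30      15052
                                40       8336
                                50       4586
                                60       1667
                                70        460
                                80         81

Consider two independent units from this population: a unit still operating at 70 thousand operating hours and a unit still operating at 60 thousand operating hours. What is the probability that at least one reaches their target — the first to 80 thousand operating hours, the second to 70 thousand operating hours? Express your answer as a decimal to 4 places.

0.4034

p₁ = R(80)/R(70) = 81/460 = 0.176087; p₂ = R(70)/R(60) = 460/1667 = 0.275945.
P(at least one) = 1 − (1−p₁)(1−p₂) = 1 − 0.823913 × 0.724055 = 0.403442.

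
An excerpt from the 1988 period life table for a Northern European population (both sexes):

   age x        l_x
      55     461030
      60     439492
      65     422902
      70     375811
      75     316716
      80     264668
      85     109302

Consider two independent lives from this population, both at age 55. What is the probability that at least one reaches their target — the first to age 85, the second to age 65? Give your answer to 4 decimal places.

0.9369

p₁ = l_85/l_55 = 109302/461030 = 0.237082; p₂ = l_65/l_55 = 422902/461030 = 0.917298.
P(at least one) = 1 − (1−p₁)(1−p₂) = 1 − 0.762918 × 0.082702 = 0.936905.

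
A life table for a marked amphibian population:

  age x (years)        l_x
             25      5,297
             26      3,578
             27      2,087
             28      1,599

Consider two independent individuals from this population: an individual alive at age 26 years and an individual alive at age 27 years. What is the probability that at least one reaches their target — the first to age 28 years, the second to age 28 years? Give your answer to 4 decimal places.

p₁ = l_28/l_26 = 1,599/3,578 = 0.446898; p₂ = l_28/l_27 = 1,599/2,087 = 0.766172.
P(at least one) = 1 − (1−p₁)(1−p₂) = 1 − 0.553102 × 0.233828 = 0.870669.

0.8707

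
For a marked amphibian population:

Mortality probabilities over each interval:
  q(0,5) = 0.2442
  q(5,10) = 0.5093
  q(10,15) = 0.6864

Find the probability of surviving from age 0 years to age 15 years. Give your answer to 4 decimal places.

The overall survival probability is (1 − 0.2442) × (1 − 0.5093) × (1 − 0.6864).
= 0.7558 × 0.4907 × 0.3136 = 0.116305.

0.1163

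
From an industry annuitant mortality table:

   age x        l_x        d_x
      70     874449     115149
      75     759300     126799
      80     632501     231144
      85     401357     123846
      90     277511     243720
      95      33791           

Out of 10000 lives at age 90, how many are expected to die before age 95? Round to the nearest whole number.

8782

The relevant probability is 1 − 33791/277511 = 0.878235.
Expected number = 10000 × 0.878235 = 8782.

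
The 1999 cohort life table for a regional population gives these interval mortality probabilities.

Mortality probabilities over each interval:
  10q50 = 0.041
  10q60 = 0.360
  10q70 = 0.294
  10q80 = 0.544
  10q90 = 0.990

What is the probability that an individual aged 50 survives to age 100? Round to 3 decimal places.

0.002

50p50 = (1 − 0.041) × (1 − 0.360) × (1 − 0.294) × (1 − 0.544) × (1 − 0.990).
= 0.959 × 0.640 × 0.706 × 0.456 × 0.010 = 0.001976.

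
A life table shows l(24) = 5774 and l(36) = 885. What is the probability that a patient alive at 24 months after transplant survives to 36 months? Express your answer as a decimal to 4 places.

0.1533

The conditional survival probability is l(36)/l(24) = 885/5774 = 0.153273.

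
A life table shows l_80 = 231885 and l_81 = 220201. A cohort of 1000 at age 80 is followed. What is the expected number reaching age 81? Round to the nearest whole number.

The relevant probability is 220201/231885 = 0.949613.
Expected number = 1000 × 0.949613 = 950.

950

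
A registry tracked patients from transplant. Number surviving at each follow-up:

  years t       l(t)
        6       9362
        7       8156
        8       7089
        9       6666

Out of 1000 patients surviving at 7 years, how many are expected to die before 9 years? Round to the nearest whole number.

183

The relevant probability is 1 − 6666/8156 = 0.182688.
Expected number = 1000 × 0.182688 = 183.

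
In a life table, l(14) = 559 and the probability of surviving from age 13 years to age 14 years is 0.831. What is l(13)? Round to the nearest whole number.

673

l(13) = l(14) / p = 559 / 0.831 = 673.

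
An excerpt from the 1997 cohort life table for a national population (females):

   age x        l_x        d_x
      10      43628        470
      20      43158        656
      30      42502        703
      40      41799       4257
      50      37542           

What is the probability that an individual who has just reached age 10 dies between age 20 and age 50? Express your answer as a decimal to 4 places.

This is the probability of reaching 20 but not 50, conditional on being alive at 10: (l_20 − l_50) / l_10.
= (43158 − 37542) / 43628 = 5616 / 43628 = 0.128725.

0.1287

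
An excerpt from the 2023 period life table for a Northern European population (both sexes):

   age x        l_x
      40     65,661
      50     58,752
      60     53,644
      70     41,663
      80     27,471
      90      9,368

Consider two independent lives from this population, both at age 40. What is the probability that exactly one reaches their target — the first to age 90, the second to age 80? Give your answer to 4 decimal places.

0.4417

p₁ = l_90/l_40 = 9,368/65,661 = 0.142672; p₂ = l_80/l_40 = 27,471/65,661 = 0.418376.
P(exactly one) = p₁(1−p₂) + (1−p₁)p₂ = 0.082981 + 0.358685 = 0.441667.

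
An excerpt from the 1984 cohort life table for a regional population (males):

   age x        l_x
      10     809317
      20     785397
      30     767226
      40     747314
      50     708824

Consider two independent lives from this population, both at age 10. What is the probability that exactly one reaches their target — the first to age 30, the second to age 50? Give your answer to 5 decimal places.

0.16326

p₁ = l_30/l_10 = 767226/809317 = 0.947992; p₂ = l_50/l_10 = 708824/809317 = 0.875830.
P(exactly one) = p₁(1−p₂) + (1−p₁)p₂ = 0.117712 + 0.045550 = 0.163262.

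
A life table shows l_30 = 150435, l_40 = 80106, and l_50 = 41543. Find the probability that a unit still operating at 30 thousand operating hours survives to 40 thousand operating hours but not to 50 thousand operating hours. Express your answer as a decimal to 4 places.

This is the probability of reaching 40 but not 50, conditional on being operational at 30: (l_40 − l_50) / l_30.
= (80106 − 41543) / 150435 = 38563 / 150435 = 0.256343.

0.2563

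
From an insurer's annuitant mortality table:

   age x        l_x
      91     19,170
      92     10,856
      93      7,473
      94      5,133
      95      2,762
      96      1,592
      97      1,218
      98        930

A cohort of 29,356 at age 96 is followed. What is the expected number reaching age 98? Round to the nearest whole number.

The relevant probability is 930/1,592 = 0.584171.
Expected number = 29,356 × 0.584171 = 17149.

17149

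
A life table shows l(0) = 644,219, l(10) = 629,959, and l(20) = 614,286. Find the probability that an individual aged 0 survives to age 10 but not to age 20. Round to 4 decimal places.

0.0243

This is the probability of reaching 10 but not 20, conditional on being alive at 0: (l(10) − l(20)) / l(0).
= (629,959 − 614,286) / 644,219 = 15,673 / 644,219 = 0.024329.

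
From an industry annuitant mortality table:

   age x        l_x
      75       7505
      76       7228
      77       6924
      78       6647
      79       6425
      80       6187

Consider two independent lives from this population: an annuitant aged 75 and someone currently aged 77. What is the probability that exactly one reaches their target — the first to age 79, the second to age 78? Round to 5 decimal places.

0.17240

p₁ = l_79/l_75 = 6425/7505 = 0.856096; p₂ = l_78/l_77 = 6647/6924 = 0.959994.
P(exactly one) = p₁(1−p₂) + (1−p₁)p₂ = 0.034249 + 0.138147 = 0.172396.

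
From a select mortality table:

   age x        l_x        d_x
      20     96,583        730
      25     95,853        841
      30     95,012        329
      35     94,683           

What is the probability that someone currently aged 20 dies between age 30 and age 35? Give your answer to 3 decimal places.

This is the probability of reaching 30 but not 35, conditional on being alive at 20: (l_30 − l_35) / l_20.
= (95,012 − 94,683) / 96,583 = 329 / 96,583 = 0.003406.

0.003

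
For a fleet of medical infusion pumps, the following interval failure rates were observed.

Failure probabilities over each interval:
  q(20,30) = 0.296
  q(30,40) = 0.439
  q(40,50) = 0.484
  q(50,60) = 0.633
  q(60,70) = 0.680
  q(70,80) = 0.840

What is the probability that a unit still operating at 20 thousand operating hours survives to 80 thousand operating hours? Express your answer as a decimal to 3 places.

0.004

Chaining the interval survival probabilities: (1 − 0.296) × (1 − 0.439) × (1 − 0.484) × (1 − 0.633) × (1 − 0.680) × (1 − 0.840).
= 0.704 × 0.561 × 0.516 × 0.367 × 0.320 × 0.160 = 0.003829.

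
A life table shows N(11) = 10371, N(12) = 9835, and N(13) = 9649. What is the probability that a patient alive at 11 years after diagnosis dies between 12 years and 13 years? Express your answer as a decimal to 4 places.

This is the probability of reaching 12 but not 13, conditional on being alive at 11: (N(12) − N(13)) / N(11).
= (9835 − 9649) / 10371 = 186 / 10371 = 0.017935.

0.0179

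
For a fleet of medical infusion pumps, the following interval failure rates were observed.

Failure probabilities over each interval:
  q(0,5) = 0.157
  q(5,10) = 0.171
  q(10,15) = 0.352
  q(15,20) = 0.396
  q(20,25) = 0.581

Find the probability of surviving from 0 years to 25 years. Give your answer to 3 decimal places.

Survival from 0 to 25 is the product of surviving each interval: (1 − 0.157) × (1 − 0.171) × (1 − 0.352) × (1 − 0.396) × (1 − 0.581).
= 0.843 × 0.829 × 0.648 × 0.604 × 0.419 = 0.114606.

0.115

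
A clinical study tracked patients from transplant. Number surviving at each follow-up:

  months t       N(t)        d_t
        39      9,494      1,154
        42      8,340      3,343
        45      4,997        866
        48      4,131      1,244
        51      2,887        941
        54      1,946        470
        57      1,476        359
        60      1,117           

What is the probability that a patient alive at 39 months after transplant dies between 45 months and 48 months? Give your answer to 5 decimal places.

This is the probability of reaching 45 but not 48, conditional on being alive at 39: (N(45) − N(48)) / N(39).
= (4,997 − 4,131) / 9,494 = 866 / 9,494 = 0.091216.

0.09122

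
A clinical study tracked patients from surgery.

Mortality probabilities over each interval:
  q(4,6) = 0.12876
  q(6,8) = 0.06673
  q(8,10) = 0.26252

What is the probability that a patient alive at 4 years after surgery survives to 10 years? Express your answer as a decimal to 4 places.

0.5996

The overall survival probability is (1 − 0.12876) × (1 − 0.06673) × (1 − 0.26252).
= 0.87124 × 0.93327 × 0.73748 = 0.599647.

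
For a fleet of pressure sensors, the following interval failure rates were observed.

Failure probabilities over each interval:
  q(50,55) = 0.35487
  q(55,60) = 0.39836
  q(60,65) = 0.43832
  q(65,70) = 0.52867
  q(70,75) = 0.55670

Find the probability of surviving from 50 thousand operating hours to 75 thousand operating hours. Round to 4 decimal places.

0.0456

Survival from 50 to 75 is the product of surviving each interval: (1 − 0.35487) × (1 − 0.39836) × (1 − 0.43832) × (1 − 0.52867) × (1 − 0.55670).
= 0.64513 × 0.60164 × 0.56168 × 0.47133 × 0.44330 = 0.045551.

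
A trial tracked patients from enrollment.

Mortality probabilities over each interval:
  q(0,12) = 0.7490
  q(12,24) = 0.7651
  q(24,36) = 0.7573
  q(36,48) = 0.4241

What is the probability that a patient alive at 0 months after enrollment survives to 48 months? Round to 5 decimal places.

Chaining the interval survival probabilities: (1 − 0.7490) × (1 − 0.7651) × (1 − 0.7573) × (1 − 0.4241).
= 0.2510 × 0.2349 × 0.2427 × 0.5759 = 0.008241.

0.00824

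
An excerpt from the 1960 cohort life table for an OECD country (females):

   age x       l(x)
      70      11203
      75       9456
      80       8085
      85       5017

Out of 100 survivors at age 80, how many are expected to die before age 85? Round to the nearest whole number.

The relevant probability is 1 − 5017/8085 = 0.379468.
Expected number = 100 × 0.379468 = 38.

38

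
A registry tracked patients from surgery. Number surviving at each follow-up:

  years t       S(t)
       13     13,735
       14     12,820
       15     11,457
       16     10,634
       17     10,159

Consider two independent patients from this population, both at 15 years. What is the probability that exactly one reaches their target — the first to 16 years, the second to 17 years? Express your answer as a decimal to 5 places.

p₁ = S(16)/S(15) = 10,634/11,457 = 0.928166; p₂ = S(17)/S(15) = 10,159/11,457 = 0.886707.
P(exactly one) = p₁(1−p₂) + (1−p₁)p₂ = 0.105155 + 0.063696 = 0.168850.

0.16885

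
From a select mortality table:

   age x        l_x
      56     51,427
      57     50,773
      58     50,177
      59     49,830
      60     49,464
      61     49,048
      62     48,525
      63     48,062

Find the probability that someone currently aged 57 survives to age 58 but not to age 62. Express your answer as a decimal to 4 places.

0.0325

This is the probability of reaching 58 but not 62, conditional on being alive at 57: (l_58 − l_62) / l_57.
= (50,177 − 48,525) / 50,773 = 1,652 / 50,773 = 0.032537.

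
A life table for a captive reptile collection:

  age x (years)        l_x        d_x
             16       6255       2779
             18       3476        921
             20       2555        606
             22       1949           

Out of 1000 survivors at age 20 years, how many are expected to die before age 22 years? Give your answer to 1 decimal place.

237.2

The relevant probability is 1 − 1949/2555 = 0.237182.
Expected number = 1000 × 0.237182 = 237.2.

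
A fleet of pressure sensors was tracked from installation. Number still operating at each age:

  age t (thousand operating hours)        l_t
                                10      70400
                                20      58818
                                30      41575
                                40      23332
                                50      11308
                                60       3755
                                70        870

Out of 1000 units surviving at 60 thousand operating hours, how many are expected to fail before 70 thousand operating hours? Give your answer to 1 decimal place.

The relevant probability is 1 − 870/3755 = 0.768309.
Expected number = 1000 × 0.768309 = 768.3.

768.3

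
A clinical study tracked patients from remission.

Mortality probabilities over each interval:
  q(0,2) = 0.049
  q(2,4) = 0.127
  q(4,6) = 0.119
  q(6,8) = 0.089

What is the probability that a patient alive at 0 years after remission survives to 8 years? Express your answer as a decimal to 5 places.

Survival from 0 to 8 is the product of surviving each interval: (1 − 0.049) × (1 − 0.127) × (1 − 0.119) × (1 − 0.089).
= 0.951 × 0.873 × 0.881 × 0.911 = 0.666330.

0.66633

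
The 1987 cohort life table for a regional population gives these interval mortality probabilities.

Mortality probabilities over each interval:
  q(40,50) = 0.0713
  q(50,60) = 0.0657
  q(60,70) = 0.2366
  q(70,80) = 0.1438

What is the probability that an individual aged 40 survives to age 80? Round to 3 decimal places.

Survival from 40 to 80 is the product of surviving each interval: (1 − 0.0713) × (1 − 0.0657) × (1 − 0.2366) × (1 − 0.1438).
= 0.9287 × 0.9343 × 0.7634 × 0.8562 = 0.567139.

0.567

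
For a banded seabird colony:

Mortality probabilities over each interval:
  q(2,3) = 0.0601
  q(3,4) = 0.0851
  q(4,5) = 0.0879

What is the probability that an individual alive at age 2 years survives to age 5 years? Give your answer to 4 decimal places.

0.7843

P(survive 2→5) = (1 − 0.0601) × (1 − 0.0851) × (1 − 0.0879).
= 0.9399 × 0.9149 × 0.9121 = 0.784328.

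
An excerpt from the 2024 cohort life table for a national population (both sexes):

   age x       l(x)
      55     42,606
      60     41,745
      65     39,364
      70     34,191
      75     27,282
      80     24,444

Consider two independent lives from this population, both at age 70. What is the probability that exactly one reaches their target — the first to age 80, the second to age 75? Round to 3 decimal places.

p₁ = l(80)/l(70) = 24,444/34,191 = 0.714925; p₂ = l(75)/l(70) = 27,282/34,191 = 0.797929.
P(exactly one) = p₁(1−p₂) + (1−p₁)p₂ = 0.144466 + 0.227470 = 0.371935.

0.372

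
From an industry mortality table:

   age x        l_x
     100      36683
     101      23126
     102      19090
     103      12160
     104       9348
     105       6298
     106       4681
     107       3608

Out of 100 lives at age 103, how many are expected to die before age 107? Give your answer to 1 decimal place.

70.3

The relevant probability is 1 − 3608/12160 = 0.703289.
Expected number = 100 × 0.703289 = 70.3.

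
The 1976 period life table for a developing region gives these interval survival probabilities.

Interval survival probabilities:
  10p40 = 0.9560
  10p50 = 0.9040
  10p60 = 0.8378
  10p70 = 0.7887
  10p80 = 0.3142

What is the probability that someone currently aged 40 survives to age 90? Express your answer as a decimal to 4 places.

0.1794

Survival from 40 to 90 is the product of surviving each interval: 0.9560 × 0.9040 × 0.8378 × 0.7887 × 0.3142.
= 0.179426.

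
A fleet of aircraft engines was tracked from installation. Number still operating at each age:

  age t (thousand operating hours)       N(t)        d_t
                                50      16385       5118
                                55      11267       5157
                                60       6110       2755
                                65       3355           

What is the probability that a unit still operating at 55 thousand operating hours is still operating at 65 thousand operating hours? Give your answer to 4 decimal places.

0.2978

The conditional survival probability is N(65)/N(55) = 3355/11267 = 0.297772.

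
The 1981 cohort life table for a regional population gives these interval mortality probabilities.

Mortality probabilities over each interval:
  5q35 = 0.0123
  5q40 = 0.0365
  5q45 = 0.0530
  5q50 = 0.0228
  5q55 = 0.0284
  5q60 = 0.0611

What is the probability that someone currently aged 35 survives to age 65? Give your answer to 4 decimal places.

0.8034

30p35 = (1 − 0.0123) × (1 − 0.0365) × (1 − 0.0530) × (1 − 0.0228) × (1 − 0.0284) × (1 − 0.0611).
= 0.9877 × 0.9635 × 0.9470 × 0.9772 × 0.9716 × 0.9389 = 0.803373.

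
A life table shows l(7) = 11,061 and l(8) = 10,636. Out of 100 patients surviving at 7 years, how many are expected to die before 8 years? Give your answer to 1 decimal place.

The relevant probability is 1 − 10,636/11,061 = 0.038423.
Expected number = 100 × 0.038423 = 3.8.

3.8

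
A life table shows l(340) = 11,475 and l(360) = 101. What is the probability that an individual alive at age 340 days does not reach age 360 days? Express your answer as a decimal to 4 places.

P(die before 360 | alive at 340) = 1 − l(360)/l(340) = 1 − 101/11,475 = (11,374)/11,475 = 0.991198.

0.9912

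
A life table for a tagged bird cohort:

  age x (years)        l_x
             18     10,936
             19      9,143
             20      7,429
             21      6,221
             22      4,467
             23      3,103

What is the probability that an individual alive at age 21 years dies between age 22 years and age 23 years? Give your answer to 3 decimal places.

This is the probability of reaching 22 but not 23, conditional on being alive at 21: (l_22 − l_23) / l_21.
= (4,467 − 3,103) / 6,221 = 1,364 / 6,221 = 0.219257.

0.219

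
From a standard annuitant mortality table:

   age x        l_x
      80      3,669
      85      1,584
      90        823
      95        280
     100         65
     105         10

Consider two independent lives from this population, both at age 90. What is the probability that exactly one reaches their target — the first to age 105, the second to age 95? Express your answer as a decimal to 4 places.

p₁ = l_105/l_90 = 10/823 = 0.012151; p₂ = l_95/l_90 = 280/823 = 0.340219.
P(exactly one) = p₁(1−p₂) + (1−p₁)p₂ = 0.008017 + 0.336085 = 0.344102.

0.3441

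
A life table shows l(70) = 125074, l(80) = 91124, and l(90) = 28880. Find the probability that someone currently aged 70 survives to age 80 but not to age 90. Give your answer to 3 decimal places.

This is the probability of reaching 80 but not 90, conditional on being alive at 70: (l(80) − l(90)) / l(70).
= (91124 − 28880) / 125074 = 62244 / 125074 = 0.497657.

0.498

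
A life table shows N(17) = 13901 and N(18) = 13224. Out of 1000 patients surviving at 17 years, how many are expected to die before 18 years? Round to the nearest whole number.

The relevant probability is 1 − 13224/13901 = 0.048702.
Expected number = 1000 × 0.048702 = 49.

49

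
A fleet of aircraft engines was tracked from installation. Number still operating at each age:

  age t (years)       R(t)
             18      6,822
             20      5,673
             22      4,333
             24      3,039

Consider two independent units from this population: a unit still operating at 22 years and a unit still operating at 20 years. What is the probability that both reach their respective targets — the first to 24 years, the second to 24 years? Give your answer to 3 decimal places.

0.376

p₁ = R(24)/R(22) = 3,039/4,333 = 0.701362; p₂ = R(24)/R(20) = 3,039/5,673 = 0.535695.
P(both) = p₁ × p₂ = 0.701362 × 0.535695 = 0.375716.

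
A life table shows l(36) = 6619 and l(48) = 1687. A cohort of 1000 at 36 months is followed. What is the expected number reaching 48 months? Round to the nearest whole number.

255

The relevant probability is 1687/6619 = 0.254872.
Expected number = 1000 × 0.254872 = 255.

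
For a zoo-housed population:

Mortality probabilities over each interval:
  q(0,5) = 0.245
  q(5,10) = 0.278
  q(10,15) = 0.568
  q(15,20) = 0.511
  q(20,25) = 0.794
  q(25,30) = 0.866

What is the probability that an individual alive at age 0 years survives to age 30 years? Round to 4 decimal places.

The overall survival probability is (1 − 0.245) × (1 − 0.278) × (1 − 0.568) × (1 − 0.511) × (1 − 0.794) × (1 − 0.866).
= 0.755 × 0.722 × 0.432 × 0.489 × 0.206 × 0.134 = 0.003179.

0.0032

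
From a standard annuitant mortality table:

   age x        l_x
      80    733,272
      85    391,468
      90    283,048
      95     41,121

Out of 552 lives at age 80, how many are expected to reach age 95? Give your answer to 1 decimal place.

31.0

The relevant probability is 41,121/733,272 = 0.056079.
Expected number = 552 × 0.056079 = 31.0.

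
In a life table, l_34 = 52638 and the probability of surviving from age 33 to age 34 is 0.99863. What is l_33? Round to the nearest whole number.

l_33 = l_34 / p = 52638 / 0.99863 = 52710.

52710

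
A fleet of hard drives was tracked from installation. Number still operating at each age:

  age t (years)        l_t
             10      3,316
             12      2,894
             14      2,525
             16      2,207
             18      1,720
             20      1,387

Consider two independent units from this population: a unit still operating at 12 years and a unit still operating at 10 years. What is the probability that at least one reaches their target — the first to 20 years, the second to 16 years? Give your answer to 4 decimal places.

p₁ = l_20/l_12 = 1,387/2,894 = 0.479267; p₂ = l_16/l_10 = 2,207/3,316 = 0.665561.
P(at least one) = 1 − (1−p₁)(1−p₂) = 1 − 0.520733 × 0.334439 = 0.825847.

0.8258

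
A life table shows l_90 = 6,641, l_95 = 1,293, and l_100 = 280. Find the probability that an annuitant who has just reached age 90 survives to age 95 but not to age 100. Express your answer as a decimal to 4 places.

We want 5|5q90 = (l_95 − l_100)/l_90.
This is the probability of reaching 95 but not 100, conditional on being alive at 90: (l_95 − l_100) / l_90.
= (1,293 − 280) / 6,641 = 1,013 / 6,641 = 0.152537.

0.1525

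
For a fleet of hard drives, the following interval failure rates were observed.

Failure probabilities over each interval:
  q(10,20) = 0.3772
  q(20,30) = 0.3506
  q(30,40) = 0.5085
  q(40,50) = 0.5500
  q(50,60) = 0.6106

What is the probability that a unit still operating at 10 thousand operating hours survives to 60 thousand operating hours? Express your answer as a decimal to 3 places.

The overall survival probability is (1 − 0.3772) × (1 − 0.3506) × (1 − 0.5085) × (1 − 0.5500) × (1 − 0.6106).
= 0.6228 × 0.6494 × 0.4915 × 0.4500 × 0.3894 = 0.034833.

0.035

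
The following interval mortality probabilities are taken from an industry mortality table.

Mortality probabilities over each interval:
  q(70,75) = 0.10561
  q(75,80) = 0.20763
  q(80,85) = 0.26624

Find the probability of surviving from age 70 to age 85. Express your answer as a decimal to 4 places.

Survival from 70 to 85 is the product of surviving each interval: (1 − 0.10561) × (1 − 0.20763) × (1 − 0.26624).
= 0.89439 × 0.79237 × 0.73376 = 0.520007.

0.5200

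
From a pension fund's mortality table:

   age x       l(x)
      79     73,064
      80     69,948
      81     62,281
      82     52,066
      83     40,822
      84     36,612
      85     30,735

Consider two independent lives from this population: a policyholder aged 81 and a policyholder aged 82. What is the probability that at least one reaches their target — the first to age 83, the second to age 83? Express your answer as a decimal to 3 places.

0.926

p₁ = l(83)/l(81) = 40,822/62,281 = 0.655449; p₂ = l(83)/l(82) = 40,822/52,066 = 0.784043.
P(at least one) = 1 − (1−p₁)(1−p₂) = 1 − 0.344551 × 0.215957 = 0.925592.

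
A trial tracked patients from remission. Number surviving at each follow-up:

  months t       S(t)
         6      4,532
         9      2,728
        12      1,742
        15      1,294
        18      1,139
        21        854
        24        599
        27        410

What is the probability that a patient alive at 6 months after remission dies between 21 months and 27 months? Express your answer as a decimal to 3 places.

0.098

This is the probability of reaching 21 but not 27, conditional on being alive at 6: (S(21) − S(27)) / S(6).
= (854 − 410) / 4,532 = 444 / 4,532 = 0.097970.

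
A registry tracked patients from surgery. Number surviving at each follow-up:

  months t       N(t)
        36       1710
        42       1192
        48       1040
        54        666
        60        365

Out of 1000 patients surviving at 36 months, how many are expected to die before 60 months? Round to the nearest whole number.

The relevant probability is 1 − 365/1710 = 0.786550.
Expected number = 1000 × 0.786550 = 787.

787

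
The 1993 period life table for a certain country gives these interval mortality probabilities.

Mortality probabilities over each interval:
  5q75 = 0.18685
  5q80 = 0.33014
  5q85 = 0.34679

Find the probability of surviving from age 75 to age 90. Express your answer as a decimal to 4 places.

0.3558

The overall survival probability is (1 − 0.18685) × (1 − 0.33014) × (1 − 0.34679).
= 0.81315 × 0.66986 × 0.65321 = 0.355801.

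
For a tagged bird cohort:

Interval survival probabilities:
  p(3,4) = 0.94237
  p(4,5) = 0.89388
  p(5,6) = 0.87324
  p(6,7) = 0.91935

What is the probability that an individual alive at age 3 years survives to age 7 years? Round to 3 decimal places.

Chaining the interval survival probabilities: 0.94237 × 0.89388 × 0.87324 × 0.91935.
= 0.676262.

0.676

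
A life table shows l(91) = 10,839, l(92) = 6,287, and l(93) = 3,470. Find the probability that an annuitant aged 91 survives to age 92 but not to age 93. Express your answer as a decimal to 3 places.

0.260

This is the probability of reaching 92 but not 93, conditional on being alive at 91: (l(92) − l(93)) / l(91).
= (6,287 − 3,470) / 10,839 = 2,817 / 10,839 = 0.259895.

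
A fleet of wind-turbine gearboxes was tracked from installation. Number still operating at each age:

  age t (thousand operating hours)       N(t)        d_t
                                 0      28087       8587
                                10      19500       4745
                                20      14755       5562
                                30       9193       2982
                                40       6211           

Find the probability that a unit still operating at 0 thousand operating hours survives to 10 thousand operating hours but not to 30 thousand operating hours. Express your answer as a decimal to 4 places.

This is the probability of reaching 10 but not 30, conditional on being operational at 0: (N(10) − N(30)) / N(0).
= (19500 − 9193) / 28087 = 10307 / 28087 = 0.366967.

0.3670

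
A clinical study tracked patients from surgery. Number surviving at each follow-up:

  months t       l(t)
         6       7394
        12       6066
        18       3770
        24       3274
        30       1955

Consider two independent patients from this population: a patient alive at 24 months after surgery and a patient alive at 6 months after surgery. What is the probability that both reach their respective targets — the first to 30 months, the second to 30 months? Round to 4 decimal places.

p₁ = l(30)/l(24) = 1955/3274 = 0.597129; p₂ = l(30)/l(6) = 1955/7394 = 0.264404.
P(both) = p₁ × p₂ = 0.597129 × 0.264404 = 0.157883.

0.1579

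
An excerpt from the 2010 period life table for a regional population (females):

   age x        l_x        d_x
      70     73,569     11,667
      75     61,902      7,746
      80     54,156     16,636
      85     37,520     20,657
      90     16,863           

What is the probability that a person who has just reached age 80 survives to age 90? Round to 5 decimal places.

0.31138

We want 10p80 = l_90/l_80.
The conditional survival probability is l_90/l_80 = 16,863/54,156 = 0.311378.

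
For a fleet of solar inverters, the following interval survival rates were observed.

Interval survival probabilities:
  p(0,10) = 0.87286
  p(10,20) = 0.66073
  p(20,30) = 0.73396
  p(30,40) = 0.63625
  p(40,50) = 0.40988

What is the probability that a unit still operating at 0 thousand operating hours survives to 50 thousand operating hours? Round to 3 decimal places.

P(survive 0→50) = 0.87286 × 0.66073 × 0.73396 × 0.63625 × 0.40988.
= 0.110389.

0.110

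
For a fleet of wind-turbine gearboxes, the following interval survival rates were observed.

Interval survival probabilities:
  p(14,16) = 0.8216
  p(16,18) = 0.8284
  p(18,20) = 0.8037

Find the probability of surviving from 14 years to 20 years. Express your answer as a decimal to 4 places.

0.5470

The overall survival probability is 0.8216 × 0.8284 × 0.8037.
= 0.547009.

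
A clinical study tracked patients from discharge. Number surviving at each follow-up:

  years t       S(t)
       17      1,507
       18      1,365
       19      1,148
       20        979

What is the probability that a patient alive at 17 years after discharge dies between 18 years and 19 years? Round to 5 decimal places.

This is the probability of reaching 18 but not 19, conditional on being alive at 17: (S(18) − S(19)) / S(17).
= (1,365 − 1,148) / 1,507 = 217 / 1,507 = 0.143995.

0.14399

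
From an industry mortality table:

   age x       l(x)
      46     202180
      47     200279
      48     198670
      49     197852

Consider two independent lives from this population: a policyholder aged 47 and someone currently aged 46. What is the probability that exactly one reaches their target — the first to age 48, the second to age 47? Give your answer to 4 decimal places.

p₁ = l(48)/l(47) = 198670/200279 = 0.991966; p₂ = l(47)/l(46) = 200279/202180 = 0.990597.
P(exactly one) = p₁(1−p₂) + (1−p₁)p₂ = 0.009327 + 0.007958 = 0.017286.

0.0173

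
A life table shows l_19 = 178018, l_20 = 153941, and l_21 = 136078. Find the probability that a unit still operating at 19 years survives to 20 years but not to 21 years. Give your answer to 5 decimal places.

This is the probability of reaching 20 but not 21, conditional on being operational at 19: (l_20 − l_21) / l_19.
= (153941 − 136078) / 178018 = 17863 / 178018 = 0.100344.

0.10034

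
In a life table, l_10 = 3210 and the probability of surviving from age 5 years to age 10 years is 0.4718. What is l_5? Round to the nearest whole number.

6804

l_5 = l_10 / p = 3210 / 0.4718 = 6804.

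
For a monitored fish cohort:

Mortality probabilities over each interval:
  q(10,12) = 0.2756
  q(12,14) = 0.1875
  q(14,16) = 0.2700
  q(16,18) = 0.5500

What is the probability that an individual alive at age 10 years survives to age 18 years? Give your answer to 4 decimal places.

0.1933

P(survive 10→18) = (1 − 0.2756) × (1 − 0.1875) × (1 − 0.2700) × (1 − 0.5500).
= 0.7244 × 0.8125 × 0.7300 × 0.4500 = 0.193347.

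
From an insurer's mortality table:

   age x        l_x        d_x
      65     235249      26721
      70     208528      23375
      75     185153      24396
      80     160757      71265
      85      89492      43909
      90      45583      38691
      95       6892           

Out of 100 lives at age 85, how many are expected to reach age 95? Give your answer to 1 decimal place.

The relevant probability is 6892/89492 = 0.077012.
Expected number = 100 × 0.077012 = 7.7.

7.7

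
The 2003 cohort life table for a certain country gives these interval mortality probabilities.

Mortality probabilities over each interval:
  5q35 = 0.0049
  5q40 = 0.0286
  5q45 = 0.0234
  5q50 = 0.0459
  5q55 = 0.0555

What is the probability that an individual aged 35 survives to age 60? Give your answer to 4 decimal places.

0.8507

Chaining the interval survival probabilities: (1 − 0.0049) × (1 − 0.0286) × (1 − 0.0234) × (1 − 0.0459) × (1 − 0.0555).
= 0.9951 × 0.9714 × 0.9766 × 0.9541 × 0.9445 = 0.850702.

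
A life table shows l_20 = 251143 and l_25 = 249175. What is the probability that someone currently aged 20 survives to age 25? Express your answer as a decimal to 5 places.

0.99216

We want 5p20 = l_25/l_20.
The conditional survival probability is l_25/l_20 = 249175/251143 = 0.992164.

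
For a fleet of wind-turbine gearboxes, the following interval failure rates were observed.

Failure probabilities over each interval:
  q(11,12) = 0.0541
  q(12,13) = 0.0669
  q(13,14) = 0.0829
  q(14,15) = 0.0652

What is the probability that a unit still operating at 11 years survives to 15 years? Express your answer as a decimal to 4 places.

0.7567

P(survive 11→15) = (1 − 0.0541) × (1 − 0.0669) × (1 − 0.0829) × (1 − 0.0652).
= 0.9459 × 0.9331 × 0.9171 × 0.9348 = 0.756674.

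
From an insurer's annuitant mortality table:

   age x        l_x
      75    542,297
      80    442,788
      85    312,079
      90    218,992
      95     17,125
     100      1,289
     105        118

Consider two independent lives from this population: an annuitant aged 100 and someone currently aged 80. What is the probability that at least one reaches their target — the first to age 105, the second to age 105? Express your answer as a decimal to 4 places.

0.0918

p₁ = l_105/l_100 = 118/1,289 = 0.091544; p₂ = l_105/l_80 = 118/442,788 = 0.000266.
P(at least one) = 1 − (1−p₁)(1−p₂) = 1 − 0.908456 × 0.999734 = 0.091786.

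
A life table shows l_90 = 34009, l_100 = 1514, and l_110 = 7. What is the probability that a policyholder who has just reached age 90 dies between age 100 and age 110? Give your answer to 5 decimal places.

0.04431

This is the probability of reaching 100 but not 110, conditional on being alive at 90: (l_100 − l_110) / l_90.
= (1514 − 7) / 34009 = 1507 / 34009 = 0.044312.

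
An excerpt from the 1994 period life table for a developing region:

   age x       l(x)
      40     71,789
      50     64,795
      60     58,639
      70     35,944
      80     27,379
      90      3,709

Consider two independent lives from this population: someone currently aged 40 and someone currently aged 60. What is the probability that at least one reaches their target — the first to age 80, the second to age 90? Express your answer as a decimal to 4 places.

0.4205

p₁ = l(80)/l(40) = 27,379/71,789 = 0.381382; p₂ = l(90)/l(60) = 3,709/58,639 = 0.063251.
P(at least one) = 1 − (1−p₁)(1−p₂) = 1 − 0.618618 × 0.936749 = 0.420510.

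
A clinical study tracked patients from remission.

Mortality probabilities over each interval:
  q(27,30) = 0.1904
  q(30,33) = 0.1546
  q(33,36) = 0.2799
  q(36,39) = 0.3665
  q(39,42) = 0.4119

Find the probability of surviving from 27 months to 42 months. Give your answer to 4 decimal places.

0.1836

Chaining the interval survival probabilities: (1 − 0.1904) × (1 − 0.1546) × (1 − 0.2799) × (1 − 0.3665) × (1 − 0.4119).
= 0.8096 × 0.8454 × 0.7201 × 0.6335 × 0.5881 = 0.183621.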